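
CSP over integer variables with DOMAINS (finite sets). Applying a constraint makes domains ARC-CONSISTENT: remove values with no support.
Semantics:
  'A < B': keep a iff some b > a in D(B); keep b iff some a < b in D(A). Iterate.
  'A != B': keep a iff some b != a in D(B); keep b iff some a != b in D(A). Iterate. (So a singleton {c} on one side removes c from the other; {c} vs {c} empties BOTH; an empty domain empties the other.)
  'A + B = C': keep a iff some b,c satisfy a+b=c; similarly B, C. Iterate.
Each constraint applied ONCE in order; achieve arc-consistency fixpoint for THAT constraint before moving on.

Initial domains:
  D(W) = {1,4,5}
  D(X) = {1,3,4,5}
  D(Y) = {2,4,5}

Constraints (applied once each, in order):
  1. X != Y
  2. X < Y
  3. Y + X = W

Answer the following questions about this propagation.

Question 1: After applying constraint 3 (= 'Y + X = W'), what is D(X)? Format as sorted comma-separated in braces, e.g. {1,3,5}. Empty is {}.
Constraint 1 (X != Y) on D(X)={1,3,4,5} D(Y)={2,4,5}: no change
Constraint 2 (X < Y) on D(X)={1,3,4,5} D(Y)={2,4,5}: X {1,3,4,5}->{1,3,4}
Constraint 3 (Y + X = W) on D(Y)={2,4,5} D(X)={1,3,4} D(W)={1,4,5}: Y {2,4,5}->{2,4}; X {1,3,4}->{1,3}; W {1,4,5}->{5}
So after constraint 3: D(X) = {1,3}

Answer: {1,3}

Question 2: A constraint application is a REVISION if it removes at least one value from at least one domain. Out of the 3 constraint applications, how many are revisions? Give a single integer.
Constraint 1 (X != Y) on D(X)={1,3,4,5} D(Y)={2,4,5}: no change => not a revision
Constraint 2 (X < Y) on D(X)={1,3,4,5} D(Y)={2,4,5}: X {1,3,4,5}->{1,3,4} => REVISION
Constraint 3 (Y + X = W) on D(Y)={2,4,5} D(X)={1,3,4} D(W)={1,4,5}: Y {2,4,5}->{2,4}; X {1,3,4}->{1,3}; W {1,4,5}->{5} => REVISION
Total revisions = 2

Answer: 2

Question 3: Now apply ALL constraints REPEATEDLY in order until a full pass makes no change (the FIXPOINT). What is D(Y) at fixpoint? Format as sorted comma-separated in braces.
pass 0 (initial): D(Y)={2,4,5}
pass 1: W {1,4,5}->{5}; X {1,3,4,5}->{1,3}; Y {2,4,5}->{2,4}
pass 2: no change
Fixpoint after 2 passes: D(Y) = {2,4}

Answer: {2,4}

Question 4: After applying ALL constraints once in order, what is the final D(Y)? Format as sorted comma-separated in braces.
Constraint 1 (X != Y) on D(X)={1,3,4,5} D(Y)={2,4,5}: no change
Constraint 2 (X < Y) on D(X)={1,3,4,5} D(Y)={2,4,5}: X {1,3,4,5}->{1,3,4}
Constraint 3 (Y + X = W) on D(Y)={2,4,5} D(X)={1,3,4} D(W)={1,4,5}: Y {2,4,5}->{2,4}; X {1,3,4}->{1,3}; W {1,4,5}->{5}
So after all 3 constraints: D(Y) = {2,4}

Answer: {2,4}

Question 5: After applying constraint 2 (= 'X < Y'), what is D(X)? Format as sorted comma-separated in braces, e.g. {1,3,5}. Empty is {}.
Answer: {1,3,4}

Derivation:
Constraint 1 (X != Y) on D(X)={1,3,4,5} D(Y)={2,4,5}: no change
Constraint 2 (X < Y) on D(X)={1,3,4,5} D(Y)={2,4,5}: X {1,3,4,5}->{1,3,4}
So after constraint 2: D(X) = {1,3,4}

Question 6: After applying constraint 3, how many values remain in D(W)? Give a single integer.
Answer: 1

Derivation:
Constraint 1 (X != Y) on D(X)={1,3,4,5} D(Y)={2,4,5}: no change
Constraint 2 (X < Y) on D(X)={1,3,4,5} D(Y)={2,4,5}: X {1,3,4,5}->{1,3,4}
Constraint 3 (Y + X = W) on D(Y)={2,4,5} D(X)={1,3,4} D(W)={1,4,5}: Y {2,4,5}->{2,4}; X {1,3,4}->{1,3}; W {1,4,5}->{5}
So after constraint 3: D(W)={5}, size = 1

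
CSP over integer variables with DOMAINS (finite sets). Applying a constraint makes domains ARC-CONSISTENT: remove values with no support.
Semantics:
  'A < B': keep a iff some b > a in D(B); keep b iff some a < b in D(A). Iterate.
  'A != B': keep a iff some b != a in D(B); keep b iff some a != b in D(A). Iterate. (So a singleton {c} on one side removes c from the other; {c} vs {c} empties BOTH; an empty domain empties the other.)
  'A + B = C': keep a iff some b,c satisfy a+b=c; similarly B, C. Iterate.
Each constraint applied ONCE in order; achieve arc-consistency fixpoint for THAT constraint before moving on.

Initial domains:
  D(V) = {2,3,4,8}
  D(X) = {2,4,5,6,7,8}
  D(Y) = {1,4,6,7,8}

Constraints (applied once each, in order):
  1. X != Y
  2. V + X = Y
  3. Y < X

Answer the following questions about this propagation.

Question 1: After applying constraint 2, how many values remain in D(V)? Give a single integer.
Answer: 3

Derivation:
Constraint 1 (X != Y) on D(X)={2,4,5,6,7,8} D(Y)={1,4,6,7,8}: no change
Constraint 2 (V + X = Y) on D(V)={2,3,4,8} D(X)={2,4,5,6,7,8} D(Y)={1,4,6,7,8}: V {2,3,4,8}->{2,3,4}; X {2,4,5,6,7,8}->{2,4,5,6}; Y {1,4,6,7,8}->{4,6,7,8}
So after constraint 2: D(V)={2,3,4}, size = 3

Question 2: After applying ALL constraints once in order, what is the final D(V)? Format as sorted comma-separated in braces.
Constraint 1 (X != Y) on D(X)={2,4,5,6,7,8} D(Y)={1,4,6,7,8}: no change
Constraint 2 (V + X = Y) on D(V)={2,3,4,8} D(X)={2,4,5,6,7,8} D(Y)={1,4,6,7,8}: V {2,3,4,8}->{2,3,4}; X {2,4,5,6,7,8}->{2,4,5,6}; Y {1,4,6,7,8}->{4,6,7,8}
Constraint 3 (Y < X) on D(Y)={4,6,7,8} D(X)={2,4,5,6}: Y {4,6,7,8}->{4}; X {2,4,5,6}->{5,6}
So after all 3 constraints: D(V) = {2,3,4}

Answer: {2,3,4}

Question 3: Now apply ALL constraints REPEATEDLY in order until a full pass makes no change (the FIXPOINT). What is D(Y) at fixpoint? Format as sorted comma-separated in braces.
pass 0 (initial): D(Y)={1,4,6,7,8}
pass 1: V {2,3,4,8}->{2,3,4}; X {2,4,5,6,7,8}->{5,6}; Y {1,4,6,7,8}->{4}
pass 2: V {2,3,4}->{}; X {5,6}->{}; Y {4}->{}
pass 3: no change
Fixpoint after 3 passes: D(Y) = {}

Answer: {}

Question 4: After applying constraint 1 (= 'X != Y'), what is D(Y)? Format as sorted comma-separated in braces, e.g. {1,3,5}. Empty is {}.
Constraint 1 (X != Y) on D(X)={2,4,5,6,7,8} D(Y)={1,4,6,7,8}: no change
So after constraint 1: D(Y) = {1,4,6,7,8}

Answer: {1,4,6,7,8}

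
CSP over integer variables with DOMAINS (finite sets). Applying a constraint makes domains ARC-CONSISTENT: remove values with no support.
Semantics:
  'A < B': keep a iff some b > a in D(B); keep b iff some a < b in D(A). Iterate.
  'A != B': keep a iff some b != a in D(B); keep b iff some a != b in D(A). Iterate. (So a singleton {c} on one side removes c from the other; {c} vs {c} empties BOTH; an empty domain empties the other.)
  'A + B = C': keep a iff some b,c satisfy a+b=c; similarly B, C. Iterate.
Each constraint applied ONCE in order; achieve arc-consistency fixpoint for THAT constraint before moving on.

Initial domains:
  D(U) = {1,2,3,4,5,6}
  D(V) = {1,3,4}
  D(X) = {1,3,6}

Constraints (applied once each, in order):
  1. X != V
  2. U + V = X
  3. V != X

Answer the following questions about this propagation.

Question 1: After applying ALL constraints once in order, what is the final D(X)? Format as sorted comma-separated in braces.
Answer: {3,6}

Derivation:
Constraint 1 (X != V) on D(X)={1,3,6} D(V)={1,3,4}: no change
Constraint 2 (U + V = X) on D(U)={1,2,3,4,5,6} D(V)={1,3,4} D(X)={1,3,6}: U {1,2,3,4,5,6}->{2,3,5}; X {1,3,6}->{3,6}
Constraint 3 (V != X) on D(V)={1,3,4} D(X)={3,6}: no change
So after all 3 constraints: D(X) = {3,6}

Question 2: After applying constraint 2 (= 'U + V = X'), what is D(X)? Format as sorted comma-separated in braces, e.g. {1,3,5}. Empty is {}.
Answer: {3,6}

Derivation:
Constraint 1 (X != V) on D(X)={1,3,6} D(V)={1,3,4}: no change
Constraint 2 (U + V = X) on D(U)={1,2,3,4,5,6} D(V)={1,3,4} D(X)={1,3,6}: U {1,2,3,4,5,6}->{2,3,5}; X {1,3,6}->{3,6}
So after constraint 2: D(X) = {3,6}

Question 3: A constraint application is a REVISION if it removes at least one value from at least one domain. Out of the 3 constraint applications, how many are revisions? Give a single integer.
Answer: 1

Derivation:
Constraint 1 (X != V) on D(X)={1,3,6} D(V)={1,3,4}: no change => not a revision
Constraint 2 (U + V = X) on D(U)={1,2,3,4,5,6} D(V)={1,3,4} D(X)={1,3,6}: U {1,2,3,4,5,6}->{2,3,5}; X {1,3,6}->{3,6} => REVISION
Constraint 3 (V != X) on D(V)={1,3,4} D(X)={3,6}: no change => not a revision
Total revisions = 1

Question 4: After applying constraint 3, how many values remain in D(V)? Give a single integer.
Constraint 1 (X != V) on D(X)={1,3,6} D(V)={1,3,4}: no change
Constraint 2 (U + V = X) on D(U)={1,2,3,4,5,6} D(V)={1,3,4} D(X)={1,3,6}: U {1,2,3,4,5,6}->{2,3,5}; X {1,3,6}->{3,6}
Constraint 3 (V != X) on D(V)={1,3,4} D(X)={3,6}: no change
So after constraint 3: D(V)={1,3,4}, size = 3

Answer: 3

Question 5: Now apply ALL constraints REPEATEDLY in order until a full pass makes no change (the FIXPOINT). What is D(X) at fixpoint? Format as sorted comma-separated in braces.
Answer: {3,6}

Derivation:
pass 0 (initial): D(X)={1,3,6}
pass 1: U {1,2,3,4,5,6}->{2,3,5}; X {1,3,6}->{3,6}
pass 2: no change
Fixpoint after 2 passes: D(X) = {3,6}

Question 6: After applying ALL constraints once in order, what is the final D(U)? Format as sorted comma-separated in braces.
Answer: {2,3,5}

Derivation:
Constraint 1 (X != V) on D(X)={1,3,6} D(V)={1,3,4}: no change
Constraint 2 (U + V = X) on D(U)={1,2,3,4,5,6} D(V)={1,3,4} D(X)={1,3,6}: U {1,2,3,4,5,6}->{2,3,5}; X {1,3,6}->{3,6}
Constraint 3 (V != X) on D(V)={1,3,4} D(X)={3,6}: no change
So after all 3 constraints: D(U) = {2,3,5}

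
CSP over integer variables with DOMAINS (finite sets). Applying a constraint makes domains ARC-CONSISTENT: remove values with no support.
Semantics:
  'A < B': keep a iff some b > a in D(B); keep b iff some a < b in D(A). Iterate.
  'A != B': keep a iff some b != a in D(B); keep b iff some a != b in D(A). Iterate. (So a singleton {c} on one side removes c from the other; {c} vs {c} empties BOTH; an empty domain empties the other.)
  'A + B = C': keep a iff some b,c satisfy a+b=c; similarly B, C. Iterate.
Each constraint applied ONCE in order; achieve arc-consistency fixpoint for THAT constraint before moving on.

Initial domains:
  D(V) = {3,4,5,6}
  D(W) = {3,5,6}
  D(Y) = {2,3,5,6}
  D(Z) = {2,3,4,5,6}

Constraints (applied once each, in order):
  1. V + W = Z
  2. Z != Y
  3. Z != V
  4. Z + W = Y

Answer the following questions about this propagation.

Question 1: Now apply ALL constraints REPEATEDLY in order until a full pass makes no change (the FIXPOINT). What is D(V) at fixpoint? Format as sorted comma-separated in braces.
pass 0 (initial): D(V)={3,4,5,6}
pass 1: V {3,4,5,6}->{3}; W {3,5,6}->{}; Y {2,3,5,6}->{}; Z {2,3,4,5,6}->{}
pass 2: V {3}->{}
pass 3: no change
Fixpoint after 3 passes: D(V) = {}

Answer: {}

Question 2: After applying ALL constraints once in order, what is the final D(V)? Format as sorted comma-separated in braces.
Constraint 1 (V + W = Z) on D(V)={3,4,5,6} D(W)={3,5,6} D(Z)={2,3,4,5,6}: V {3,4,5,6}->{3}; W {3,5,6}->{3}; Z {2,3,4,5,6}->{6}
Constraint 2 (Z != Y) on D(Z)={6} D(Y)={2,3,5,6}: Y {2,3,5,6}->{2,3,5}
Constraint 3 (Z != V) on D(Z)={6} D(V)={3}: no change
Constraint 4 (Z + W = Y) on D(Z)={6} D(W)={3} D(Y)={2,3,5}: Z {6}->{}; W {3}->{}; Y {2,3,5}->{}
So after all 4 constraints: D(V) = {3}

Answer: {3}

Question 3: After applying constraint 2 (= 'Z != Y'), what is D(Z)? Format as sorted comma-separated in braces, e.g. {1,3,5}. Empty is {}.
Answer: {6}

Derivation:
Constraint 1 (V + W = Z) on D(V)={3,4,5,6} D(W)={3,5,6} D(Z)={2,3,4,5,6}: V {3,4,5,6}->{3}; W {3,5,6}->{3}; Z {2,3,4,5,6}->{6}
Constraint 2 (Z != Y) on D(Z)={6} D(Y)={2,3,5,6}: Y {2,3,5,6}->{2,3,5}
So after constraint 2: D(Z) = {6}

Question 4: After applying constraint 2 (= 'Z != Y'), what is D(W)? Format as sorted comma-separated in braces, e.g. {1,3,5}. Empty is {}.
Answer: {3}

Derivation:
Constraint 1 (V + W = Z) on D(V)={3,4,5,6} D(W)={3,5,6} D(Z)={2,3,4,5,6}: V {3,4,5,6}->{3}; W {3,5,6}->{3}; Z {2,3,4,5,6}->{6}
Constraint 2 (Z != Y) on D(Z)={6} D(Y)={2,3,5,6}: Y {2,3,5,6}->{2,3,5}
So after constraint 2: D(W) = {3}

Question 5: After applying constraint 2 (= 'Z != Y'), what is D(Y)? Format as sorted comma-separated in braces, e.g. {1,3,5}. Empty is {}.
Answer: {2,3,5}

Derivation:
Constraint 1 (V + W = Z) on D(V)={3,4,5,6} D(W)={3,5,6} D(Z)={2,3,4,5,6}: V {3,4,5,6}->{3}; W {3,5,6}->{3}; Z {2,3,4,5,6}->{6}
Constraint 2 (Z != Y) on D(Z)={6} D(Y)={2,3,5,6}: Y {2,3,5,6}->{2,3,5}
So after constraint 2: D(Y) = {2,3,5}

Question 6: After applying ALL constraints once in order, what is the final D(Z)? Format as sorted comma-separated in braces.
Answer: {}

Derivation:
Constraint 1 (V + W = Z) on D(V)={3,4,5,6} D(W)={3,5,6} D(Z)={2,3,4,5,6}: V {3,4,5,6}->{3}; W {3,5,6}->{3}; Z {2,3,4,5,6}->{6}
Constraint 2 (Z != Y) on D(Z)={6} D(Y)={2,3,5,6}: Y {2,3,5,6}->{2,3,5}
Constraint 3 (Z != V) on D(Z)={6} D(V)={3}: no change
Constraint 4 (Z + W = Y) on D(Z)={6} D(W)={3} D(Y)={2,3,5}: Z {6}->{}; W {3}->{}; Y {2,3,5}->{}
So after all 4 constraints: D(Z) = {}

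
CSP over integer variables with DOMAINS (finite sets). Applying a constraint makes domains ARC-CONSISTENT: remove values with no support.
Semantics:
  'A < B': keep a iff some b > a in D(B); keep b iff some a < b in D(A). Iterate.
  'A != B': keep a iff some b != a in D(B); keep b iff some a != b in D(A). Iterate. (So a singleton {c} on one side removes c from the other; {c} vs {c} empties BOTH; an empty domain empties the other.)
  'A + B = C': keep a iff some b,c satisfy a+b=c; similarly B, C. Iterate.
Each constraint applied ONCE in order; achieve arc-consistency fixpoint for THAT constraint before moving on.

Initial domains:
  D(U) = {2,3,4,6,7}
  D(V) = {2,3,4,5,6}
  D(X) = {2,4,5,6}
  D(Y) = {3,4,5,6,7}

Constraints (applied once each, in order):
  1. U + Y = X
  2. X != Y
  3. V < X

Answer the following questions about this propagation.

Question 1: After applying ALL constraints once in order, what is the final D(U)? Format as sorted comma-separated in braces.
Constraint 1 (U + Y = X) on D(U)={2,3,4,6,7} D(Y)={3,4,5,6,7} D(X)={2,4,5,6}: U {2,3,4,6,7}->{2,3}; Y {3,4,5,6,7}->{3,4}; X {2,4,5,6}->{5,6}
Constraint 2 (X != Y) on D(X)={5,6} D(Y)={3,4}: no change
Constraint 3 (V < X) on D(V)={2,3,4,5,6} D(X)={5,6}: V {2,3,4,5,6}->{2,3,4,5}
So after all 3 constraints: D(U) = {2,3}

Answer: {2,3}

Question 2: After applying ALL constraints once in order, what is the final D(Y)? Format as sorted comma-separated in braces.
Constraint 1 (U + Y = X) on D(U)={2,3,4,6,7} D(Y)={3,4,5,6,7} D(X)={2,4,5,6}: U {2,3,4,6,7}->{2,3}; Y {3,4,5,6,7}->{3,4}; X {2,4,5,6}->{5,6}
Constraint 2 (X != Y) on D(X)={5,6} D(Y)={3,4}: no change
Constraint 3 (V < X) on D(V)={2,3,4,5,6} D(X)={5,6}: V {2,3,4,5,6}->{2,3,4,5}
So after all 3 constraints: D(Y) = {3,4}

Answer: {3,4}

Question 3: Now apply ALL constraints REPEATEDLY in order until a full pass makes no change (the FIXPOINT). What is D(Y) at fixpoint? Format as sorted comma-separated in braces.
pass 0 (initial): D(Y)={3,4,5,6,7}
pass 1: U {2,3,4,6,7}->{2,3}; V {2,3,4,5,6}->{2,3,4,5}; X {2,4,5,6}->{5,6}; Y {3,4,5,6,7}->{3,4}
pass 2: no change
Fixpoint after 2 passes: D(Y) = {3,4}

Answer: {3,4}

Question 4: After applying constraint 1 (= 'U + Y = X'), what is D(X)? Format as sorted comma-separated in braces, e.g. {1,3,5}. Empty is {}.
Constraint 1 (U + Y = X) on D(U)={2,3,4,6,7} D(Y)={3,4,5,6,7} D(X)={2,4,5,6}: U {2,3,4,6,7}->{2,3}; Y {3,4,5,6,7}->{3,4}; X {2,4,5,6}->{5,6}
So after constraint 1: D(X) = {5,6}

Answer: {5,6}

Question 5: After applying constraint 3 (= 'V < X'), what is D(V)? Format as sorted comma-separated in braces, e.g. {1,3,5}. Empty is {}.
Answer: {2,3,4,5}

Derivation:
Constraint 1 (U + Y = X) on D(U)={2,3,4,6,7} D(Y)={3,4,5,6,7} D(X)={2,4,5,6}: U {2,3,4,6,7}->{2,3}; Y {3,4,5,6,7}->{3,4}; X {2,4,5,6}->{5,6}
Constraint 2 (X != Y) on D(X)={5,6} D(Y)={3,4}: no change
Constraint 3 (V < X) on D(V)={2,3,4,5,6} D(X)={5,6}: V {2,3,4,5,6}->{2,3,4,5}
So after constraint 3: D(V) = {2,3,4,5}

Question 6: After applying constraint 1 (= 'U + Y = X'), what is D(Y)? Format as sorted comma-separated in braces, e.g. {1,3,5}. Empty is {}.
Answer: {3,4}

Derivation:
Constraint 1 (U + Y = X) on D(U)={2,3,4,6,7} D(Y)={3,4,5,6,7} D(X)={2,4,5,6}: U {2,3,4,6,7}->{2,3}; Y {3,4,5,6,7}->{3,4}; X {2,4,5,6}->{5,6}
So after constraint 1: D(Y) = {3,4}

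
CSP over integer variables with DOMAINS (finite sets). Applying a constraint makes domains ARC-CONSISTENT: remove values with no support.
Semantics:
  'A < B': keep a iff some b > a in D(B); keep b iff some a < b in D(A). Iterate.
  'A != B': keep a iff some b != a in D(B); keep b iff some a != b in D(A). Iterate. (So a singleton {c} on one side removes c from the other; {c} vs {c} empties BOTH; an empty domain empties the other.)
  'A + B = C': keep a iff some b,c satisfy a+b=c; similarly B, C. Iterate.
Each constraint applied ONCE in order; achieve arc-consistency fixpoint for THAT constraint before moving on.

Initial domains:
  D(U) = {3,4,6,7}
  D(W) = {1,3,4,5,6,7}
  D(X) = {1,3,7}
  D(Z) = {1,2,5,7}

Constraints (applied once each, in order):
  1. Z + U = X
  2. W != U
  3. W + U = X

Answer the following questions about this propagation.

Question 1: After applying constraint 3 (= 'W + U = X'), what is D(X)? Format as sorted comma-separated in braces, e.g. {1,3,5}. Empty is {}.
Constraint 1 (Z + U = X) on D(Z)={1,2,5,7} D(U)={3,4,6,7} D(X)={1,3,7}: Z {1,2,5,7}->{1}; U {3,4,6,7}->{6}; X {1,3,7}->{7}
Constraint 2 (W != U) on D(W)={1,3,4,5,6,7} D(U)={6}: W {1,3,4,5,6,7}->{1,3,4,5,7}
Constraint 3 (W + U = X) on D(W)={1,3,4,5,7} D(U)={6} D(X)={7}: W {1,3,4,5,7}->{1}
So after constraint 3: D(X) = {7}

Answer: {7}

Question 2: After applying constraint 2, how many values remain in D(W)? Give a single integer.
Answer: 5

Derivation:
Constraint 1 (Z + U = X) on D(Z)={1,2,5,7} D(U)={3,4,6,7} D(X)={1,3,7}: Z {1,2,5,7}->{1}; U {3,4,6,7}->{6}; X {1,3,7}->{7}
Constraint 2 (W != U) on D(W)={1,3,4,5,6,7} D(U)={6}: W {1,3,4,5,6,7}->{1,3,4,5,7}
So after constraint 2: D(W)={1,3,4,5,7}, size = 5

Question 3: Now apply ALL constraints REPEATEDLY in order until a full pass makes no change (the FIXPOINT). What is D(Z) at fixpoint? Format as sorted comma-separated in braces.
pass 0 (initial): D(Z)={1,2,5,7}
pass 1: U {3,4,6,7}->{6}; W {1,3,4,5,6,7}->{1}; X {1,3,7}->{7}; Z {1,2,5,7}->{1}
pass 2: no change
Fixpoint after 2 passes: D(Z) = {1}

Answer: {1}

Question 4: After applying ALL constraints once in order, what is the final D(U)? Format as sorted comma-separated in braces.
Answer: {6}

Derivation:
Constraint 1 (Z + U = X) on D(Z)={1,2,5,7} D(U)={3,4,6,7} D(X)={1,3,7}: Z {1,2,5,7}->{1}; U {3,4,6,7}->{6}; X {1,3,7}->{7}
Constraint 2 (W != U) on D(W)={1,3,4,5,6,7} D(U)={6}: W {1,3,4,5,6,7}->{1,3,4,5,7}
Constraint 3 (W + U = X) on D(W)={1,3,4,5,7} D(U)={6} D(X)={7}: W {1,3,4,5,7}->{1}
So after all 3 constraints: D(U) = {6}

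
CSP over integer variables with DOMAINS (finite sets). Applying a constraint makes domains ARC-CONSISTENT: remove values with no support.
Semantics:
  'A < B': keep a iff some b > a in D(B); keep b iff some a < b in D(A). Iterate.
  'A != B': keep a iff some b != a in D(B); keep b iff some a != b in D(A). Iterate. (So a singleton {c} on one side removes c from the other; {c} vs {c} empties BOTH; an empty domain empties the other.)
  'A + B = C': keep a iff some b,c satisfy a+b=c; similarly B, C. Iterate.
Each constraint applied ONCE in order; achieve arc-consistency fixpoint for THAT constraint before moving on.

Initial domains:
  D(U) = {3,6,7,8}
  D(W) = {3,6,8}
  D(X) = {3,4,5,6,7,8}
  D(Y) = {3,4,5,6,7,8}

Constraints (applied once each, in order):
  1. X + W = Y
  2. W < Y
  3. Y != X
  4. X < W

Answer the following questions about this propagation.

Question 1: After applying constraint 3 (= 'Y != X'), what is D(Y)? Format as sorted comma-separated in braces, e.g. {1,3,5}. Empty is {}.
Answer: {6,7,8}

Derivation:
Constraint 1 (X + W = Y) on D(X)={3,4,5,6,7,8} D(W)={3,6,8} D(Y)={3,4,5,6,7,8}: X {3,4,5,6,7,8}->{3,4,5}; W {3,6,8}->{3}; Y {3,4,5,6,7,8}->{6,7,8}
Constraint 2 (W < Y) on D(W)={3} D(Y)={6,7,8}: no change
Constraint 3 (Y != X) on D(Y)={6,7,8} D(X)={3,4,5}: no change
So after constraint 3: D(Y) = {6,7,8}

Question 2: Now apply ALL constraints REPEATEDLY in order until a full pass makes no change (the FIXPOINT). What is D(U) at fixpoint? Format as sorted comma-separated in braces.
Answer: {3,6,7,8}

Derivation:
pass 0 (initial): D(U)={3,6,7,8}
pass 1: W {3,6,8}->{}; X {3,4,5,6,7,8}->{}; Y {3,4,5,6,7,8}->{6,7,8}
pass 2: Y {6,7,8}->{}
pass 3: no change
Fixpoint after 3 passes: D(U) = {3,6,7,8}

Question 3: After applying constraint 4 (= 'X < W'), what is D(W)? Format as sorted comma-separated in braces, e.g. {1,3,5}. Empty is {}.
Answer: {}

Derivation:
Constraint 1 (X + W = Y) on D(X)={3,4,5,6,7,8} D(W)={3,6,8} D(Y)={3,4,5,6,7,8}: X {3,4,5,6,7,8}->{3,4,5}; W {3,6,8}->{3}; Y {3,4,5,6,7,8}->{6,7,8}
Constraint 2 (W < Y) on D(W)={3} D(Y)={6,7,8}: no change
Constraint 3 (Y != X) on D(Y)={6,7,8} D(X)={3,4,5}: no change
Constraint 4 (X < W) on D(X)={3,4,5} D(W)={3}: X {3,4,5}->{}; W {3}->{}
So after constraint 4: D(W) = {}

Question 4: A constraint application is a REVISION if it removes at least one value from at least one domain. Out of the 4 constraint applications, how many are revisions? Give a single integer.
Answer: 2

Derivation:
Constraint 1 (X + W = Y) on D(X)={3,4,5,6,7,8} D(W)={3,6,8} D(Y)={3,4,5,6,7,8}: X {3,4,5,6,7,8}->{3,4,5}; W {3,6,8}->{3}; Y {3,4,5,6,7,8}->{6,7,8} => REVISION
Constraint 2 (W < Y) on D(W)={3} D(Y)={6,7,8}: no change => not a revision
Constraint 3 (Y != X) on D(Y)={6,7,8} D(X)={3,4,5}: no change => not a revision
Constraint 4 (X < W) on D(X)={3,4,5} D(W)={3}: X {3,4,5}->{}; W {3}->{} => REVISION
Total revisions = 2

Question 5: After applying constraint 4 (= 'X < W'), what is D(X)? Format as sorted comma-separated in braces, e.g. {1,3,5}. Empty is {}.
Constraint 1 (X + W = Y) on D(X)={3,4,5,6,7,8} D(W)={3,6,8} D(Y)={3,4,5,6,7,8}: X {3,4,5,6,7,8}->{3,4,5}; W {3,6,8}->{3}; Y {3,4,5,6,7,8}->{6,7,8}
Constraint 2 (W < Y) on D(W)={3} D(Y)={6,7,8}: no change
Constraint 3 (Y != X) on D(Y)={6,7,8} D(X)={3,4,5}: no change
Constraint 4 (X < W) on D(X)={3,4,5} D(W)={3}: X {3,4,5}->{}; W {3}->{}
So after constraint 4: D(X) = {}

Answer: {}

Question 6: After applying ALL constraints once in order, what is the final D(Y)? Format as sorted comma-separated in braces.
Constraint 1 (X + W = Y) on D(X)={3,4,5,6,7,8} D(W)={3,6,8} D(Y)={3,4,5,6,7,8}: X {3,4,5,6,7,8}->{3,4,5}; W {3,6,8}->{3}; Y {3,4,5,6,7,8}->{6,7,8}
Constraint 2 (W < Y) on D(W)={3} D(Y)={6,7,8}: no change
Constraint 3 (Y != X) on D(Y)={6,7,8} D(X)={3,4,5}: no change
Constraint 4 (X < W) on D(X)={3,4,5} D(W)={3}: X {3,4,5}->{}; W {3}->{}
So after all 4 constraints: D(Y) = {6,7,8}

Answer: {6,7,8}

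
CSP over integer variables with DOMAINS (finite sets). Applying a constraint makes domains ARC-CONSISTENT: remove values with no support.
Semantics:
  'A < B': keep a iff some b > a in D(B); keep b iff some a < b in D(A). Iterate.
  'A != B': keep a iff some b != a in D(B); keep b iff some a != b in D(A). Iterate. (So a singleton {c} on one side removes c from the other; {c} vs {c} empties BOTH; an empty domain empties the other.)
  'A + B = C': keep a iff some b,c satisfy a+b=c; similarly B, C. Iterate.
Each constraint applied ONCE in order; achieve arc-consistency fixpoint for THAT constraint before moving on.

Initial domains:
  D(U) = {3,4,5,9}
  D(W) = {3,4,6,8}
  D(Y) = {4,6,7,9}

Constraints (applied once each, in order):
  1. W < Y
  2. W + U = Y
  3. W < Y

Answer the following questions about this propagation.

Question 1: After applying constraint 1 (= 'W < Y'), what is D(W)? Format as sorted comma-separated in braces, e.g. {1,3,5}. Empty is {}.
Answer: {3,4,6,8}

Derivation:
Constraint 1 (W < Y) on D(W)={3,4,6,8} D(Y)={4,6,7,9}: no change
So after constraint 1: D(W) = {3,4,6,8}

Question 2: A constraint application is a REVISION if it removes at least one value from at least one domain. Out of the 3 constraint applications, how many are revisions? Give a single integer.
Answer: 1

Derivation:
Constraint 1 (W < Y) on D(W)={3,4,6,8} D(Y)={4,6,7,9}: no change => not a revision
Constraint 2 (W + U = Y) on D(W)={3,4,6,8} D(U)={3,4,5,9} D(Y)={4,6,7,9}: W {3,4,6,8}->{3,4,6}; U {3,4,5,9}->{3,4,5}; Y {4,6,7,9}->{6,7,9} => REVISION
Constraint 3 (W < Y) on D(W)={3,4,6} D(Y)={6,7,9}: no change => not a revision
Total revisions = 1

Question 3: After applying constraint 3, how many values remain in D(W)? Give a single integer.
Constraint 1 (W < Y) on D(W)={3,4,6,8} D(Y)={4,6,7,9}: no change
Constraint 2 (W + U = Y) on D(W)={3,4,6,8} D(U)={3,4,5,9} D(Y)={4,6,7,9}: W {3,4,6,8}->{3,4,6}; U {3,4,5,9}->{3,4,5}; Y {4,6,7,9}->{6,7,9}
Constraint 3 (W < Y) on D(W)={3,4,6} D(Y)={6,7,9}: no change
So after constraint 3: D(W)={3,4,6}, size = 3

Answer: 3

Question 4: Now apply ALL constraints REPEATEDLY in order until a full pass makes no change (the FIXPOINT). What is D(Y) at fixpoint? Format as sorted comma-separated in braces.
pass 0 (initial): D(Y)={4,6,7,9}
pass 1: U {3,4,5,9}->{3,4,5}; W {3,4,6,8}->{3,4,6}; Y {4,6,7,9}->{6,7,9}
pass 2: no change
Fixpoint after 2 passes: D(Y) = {6,7,9}

Answer: {6,7,9}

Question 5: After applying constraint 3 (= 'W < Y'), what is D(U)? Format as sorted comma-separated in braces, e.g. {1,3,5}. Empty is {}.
Answer: {3,4,5}

Derivation:
Constraint 1 (W < Y) on D(W)={3,4,6,8} D(Y)={4,6,7,9}: no change
Constraint 2 (W + U = Y) on D(W)={3,4,6,8} D(U)={3,4,5,9} D(Y)={4,6,7,9}: W {3,4,6,8}->{3,4,6}; U {3,4,5,9}->{3,4,5}; Y {4,6,7,9}->{6,7,9}
Constraint 3 (W < Y) on D(W)={3,4,6} D(Y)={6,7,9}: no change
So after constraint 3: D(U) = {3,4,5}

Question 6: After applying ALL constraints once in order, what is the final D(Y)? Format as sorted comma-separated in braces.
Constraint 1 (W < Y) on D(W)={3,4,6,8} D(Y)={4,6,7,9}: no change
Constraint 2 (W + U = Y) on D(W)={3,4,6,8} D(U)={3,4,5,9} D(Y)={4,6,7,9}: W {3,4,6,8}->{3,4,6}; U {3,4,5,9}->{3,4,5}; Y {4,6,7,9}->{6,7,9}
Constraint 3 (W < Y) on D(W)={3,4,6} D(Y)={6,7,9}: no change
So after all 3 constraints: D(Y) = {6,7,9}

Answer: {6,7,9}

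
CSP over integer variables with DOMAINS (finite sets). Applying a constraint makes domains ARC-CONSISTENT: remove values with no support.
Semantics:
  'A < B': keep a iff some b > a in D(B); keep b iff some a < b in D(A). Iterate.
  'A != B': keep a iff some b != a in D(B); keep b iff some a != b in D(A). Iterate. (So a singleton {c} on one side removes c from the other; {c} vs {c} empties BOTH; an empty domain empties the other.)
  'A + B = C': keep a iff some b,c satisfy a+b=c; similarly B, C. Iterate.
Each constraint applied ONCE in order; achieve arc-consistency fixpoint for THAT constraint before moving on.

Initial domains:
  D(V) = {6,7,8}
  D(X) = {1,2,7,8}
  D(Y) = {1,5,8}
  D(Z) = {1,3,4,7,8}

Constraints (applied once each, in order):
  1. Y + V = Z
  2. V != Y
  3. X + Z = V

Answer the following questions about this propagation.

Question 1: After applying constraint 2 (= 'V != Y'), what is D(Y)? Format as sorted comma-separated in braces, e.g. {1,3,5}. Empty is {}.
Answer: {1}

Derivation:
Constraint 1 (Y + V = Z) on D(Y)={1,5,8} D(V)={6,7,8} D(Z)={1,3,4,7,8}: Y {1,5,8}->{1}; V {6,7,8}->{6,7}; Z {1,3,4,7,8}->{7,8}
Constraint 2 (V != Y) on D(V)={6,7} D(Y)={1}: no change
So after constraint 2: D(Y) = {1}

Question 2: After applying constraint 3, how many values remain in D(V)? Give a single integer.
Answer: 0

Derivation:
Constraint 1 (Y + V = Z) on D(Y)={1,5,8} D(V)={6,7,8} D(Z)={1,3,4,7,8}: Y {1,5,8}->{1}; V {6,7,8}->{6,7}; Z {1,3,4,7,8}->{7,8}
Constraint 2 (V != Y) on D(V)={6,7} D(Y)={1}: no change
Constraint 3 (X + Z = V) on D(X)={1,2,7,8} D(Z)={7,8} D(V)={6,7}: X {1,2,7,8}->{}; Z {7,8}->{}; V {6,7}->{}
So after constraint 3: D(V)={}, size = 0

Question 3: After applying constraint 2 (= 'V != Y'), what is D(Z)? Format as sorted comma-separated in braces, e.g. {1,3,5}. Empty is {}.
Constraint 1 (Y + V = Z) on D(Y)={1,5,8} D(V)={6,7,8} D(Z)={1,3,4,7,8}: Y {1,5,8}->{1}; V {6,7,8}->{6,7}; Z {1,3,4,7,8}->{7,8}
Constraint 2 (V != Y) on D(V)={6,7} D(Y)={1}: no change
So after constraint 2: D(Z) = {7,8}

Answer: {7,8}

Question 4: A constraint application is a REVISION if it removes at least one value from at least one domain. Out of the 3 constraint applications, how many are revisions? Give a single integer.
Answer: 2

Derivation:
Constraint 1 (Y + V = Z) on D(Y)={1,5,8} D(V)={6,7,8} D(Z)={1,3,4,7,8}: Y {1,5,8}->{1}; V {6,7,8}->{6,7}; Z {1,3,4,7,8}->{7,8} => REVISION
Constraint 2 (V != Y) on D(V)={6,7} D(Y)={1}: no change => not a revision
Constraint 3 (X + Z = V) on D(X)={1,2,7,8} D(Z)={7,8} D(V)={6,7}: X {1,2,7,8}->{}; Z {7,8}->{}; V {6,7}->{} => REVISION
Total revisions = 2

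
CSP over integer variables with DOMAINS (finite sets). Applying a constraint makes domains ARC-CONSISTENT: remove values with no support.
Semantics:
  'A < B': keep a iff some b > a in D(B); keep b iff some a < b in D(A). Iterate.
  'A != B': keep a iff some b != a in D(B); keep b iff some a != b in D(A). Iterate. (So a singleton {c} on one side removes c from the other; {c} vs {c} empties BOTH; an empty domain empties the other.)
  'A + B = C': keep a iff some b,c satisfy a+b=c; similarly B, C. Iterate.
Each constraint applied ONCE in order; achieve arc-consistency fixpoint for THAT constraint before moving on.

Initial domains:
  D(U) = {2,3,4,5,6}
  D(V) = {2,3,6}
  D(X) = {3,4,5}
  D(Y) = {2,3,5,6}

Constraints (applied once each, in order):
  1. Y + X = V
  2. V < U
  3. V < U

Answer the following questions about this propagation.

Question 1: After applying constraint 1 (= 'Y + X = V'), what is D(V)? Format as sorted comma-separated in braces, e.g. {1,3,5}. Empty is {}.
Constraint 1 (Y + X = V) on D(Y)={2,3,5,6} D(X)={3,4,5} D(V)={2,3,6}: Y {2,3,5,6}->{2,3}; X {3,4,5}->{3,4}; V {2,3,6}->{6}
So after constraint 1: D(V) = {6}

Answer: {6}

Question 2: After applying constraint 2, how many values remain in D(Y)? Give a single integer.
Answer: 2

Derivation:
Constraint 1 (Y + X = V) on D(Y)={2,3,5,6} D(X)={3,4,5} D(V)={2,3,6}: Y {2,3,5,6}->{2,3}; X {3,4,5}->{3,4}; V {2,3,6}->{6}
Constraint 2 (V < U) on D(V)={6} D(U)={2,3,4,5,6}: V {6}->{}; U {2,3,4,5,6}->{}
So after constraint 2: D(Y)={2,3}, size = 2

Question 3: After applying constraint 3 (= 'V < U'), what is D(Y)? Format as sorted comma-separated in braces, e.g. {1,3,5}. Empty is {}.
Constraint 1 (Y + X = V) on D(Y)={2,3,5,6} D(X)={3,4,5} D(V)={2,3,6}: Y {2,3,5,6}->{2,3}; X {3,4,5}->{3,4}; V {2,3,6}->{6}
Constraint 2 (V < U) on D(V)={6} D(U)={2,3,4,5,6}: V {6}->{}; U {2,3,4,5,6}->{}
Constraint 3 (V < U) on D(V)={} D(U)={}: no change
So after constraint 3: D(Y) = {2,3}

Answer: {2,3}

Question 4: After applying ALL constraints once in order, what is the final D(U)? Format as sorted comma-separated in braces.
Constraint 1 (Y + X = V) on D(Y)={2,3,5,6} D(X)={3,4,5} D(V)={2,3,6}: Y {2,3,5,6}->{2,3}; X {3,4,5}->{3,4}; V {2,3,6}->{6}
Constraint 2 (V < U) on D(V)={6} D(U)={2,3,4,5,6}: V {6}->{}; U {2,3,4,5,6}->{}
Constraint 3 (V < U) on D(V)={} D(U)={}: no change
So after all 3 constraints: D(U) = {}

Answer: {}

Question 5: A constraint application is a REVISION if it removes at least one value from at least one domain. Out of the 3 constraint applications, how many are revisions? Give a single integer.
Answer: 2

Derivation:
Constraint 1 (Y + X = V) on D(Y)={2,3,5,6} D(X)={3,4,5} D(V)={2,3,6}: Y {2,3,5,6}->{2,3}; X {3,4,5}->{3,4}; V {2,3,6}->{6} => REVISION
Constraint 2 (V < U) on D(V)={6} D(U)={2,3,4,5,6}: V {6}->{}; U {2,3,4,5,6}->{} => REVISION
Constraint 3 (V < U) on D(V)={} D(U)={}: no change => not a revision
Total revisions = 2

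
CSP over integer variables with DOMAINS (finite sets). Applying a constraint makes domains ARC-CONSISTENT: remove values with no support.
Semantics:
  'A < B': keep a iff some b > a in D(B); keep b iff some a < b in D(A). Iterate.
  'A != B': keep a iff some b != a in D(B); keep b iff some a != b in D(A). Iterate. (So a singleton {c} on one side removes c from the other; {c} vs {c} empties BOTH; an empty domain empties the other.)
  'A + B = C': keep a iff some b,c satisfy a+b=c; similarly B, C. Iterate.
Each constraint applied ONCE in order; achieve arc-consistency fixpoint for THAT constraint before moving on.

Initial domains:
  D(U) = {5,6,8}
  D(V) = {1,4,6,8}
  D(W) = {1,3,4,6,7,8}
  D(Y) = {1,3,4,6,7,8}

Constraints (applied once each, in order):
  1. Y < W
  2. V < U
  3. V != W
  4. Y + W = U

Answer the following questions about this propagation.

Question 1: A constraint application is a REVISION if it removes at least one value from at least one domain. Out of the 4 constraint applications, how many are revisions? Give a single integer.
Answer: 3

Derivation:
Constraint 1 (Y < W) on D(Y)={1,3,4,6,7,8} D(W)={1,3,4,6,7,8}: Y {1,3,4,6,7,8}->{1,3,4,6,7}; W {1,3,4,6,7,8}->{3,4,6,7,8} => REVISION
Constraint 2 (V < U) on D(V)={1,4,6,8} D(U)={5,6,8}: V {1,4,6,8}->{1,4,6} => REVISION
Constraint 3 (V != W) on D(V)={1,4,6} D(W)={3,4,6,7,8}: no change => not a revision
Constraint 4 (Y + W = U) on D(Y)={1,3,4,6,7} D(W)={3,4,6,7,8} D(U)={5,6,8}: Y {1,3,4,6,7}->{1,3,4}; W {3,4,6,7,8}->{3,4,7} => REVISION
Total revisions = 3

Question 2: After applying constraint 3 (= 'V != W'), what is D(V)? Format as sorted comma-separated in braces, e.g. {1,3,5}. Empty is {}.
Answer: {1,4,6}

Derivation:
Constraint 1 (Y < W) on D(Y)={1,3,4,6,7,8} D(W)={1,3,4,6,7,8}: Y {1,3,4,6,7,8}->{1,3,4,6,7}; W {1,3,4,6,7,8}->{3,4,6,7,8}
Constraint 2 (V < U) on D(V)={1,4,6,8} D(U)={5,6,8}: V {1,4,6,8}->{1,4,6}
Constraint 3 (V != W) on D(V)={1,4,6} D(W)={3,4,6,7,8}: no change
So after constraint 3: D(V) = {1,4,6}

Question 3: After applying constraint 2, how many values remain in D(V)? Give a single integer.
Answer: 3

Derivation:
Constraint 1 (Y < W) on D(Y)={1,3,4,6,7,8} D(W)={1,3,4,6,7,8}: Y {1,3,4,6,7,8}->{1,3,4,6,7}; W {1,3,4,6,7,8}->{3,4,6,7,8}
Constraint 2 (V < U) on D(V)={1,4,6,8} D(U)={5,6,8}: V {1,4,6,8}->{1,4,6}
So after constraint 2: D(V)={1,4,6}, size = 3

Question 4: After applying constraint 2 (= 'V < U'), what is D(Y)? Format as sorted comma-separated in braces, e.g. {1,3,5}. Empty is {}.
Answer: {1,3,4,6,7}

Derivation:
Constraint 1 (Y < W) on D(Y)={1,3,4,6,7,8} D(W)={1,3,4,6,7,8}: Y {1,3,4,6,7,8}->{1,3,4,6,7}; W {1,3,4,6,7,8}->{3,4,6,7,8}
Constraint 2 (V < U) on D(V)={1,4,6,8} D(U)={5,6,8}: V {1,4,6,8}->{1,4,6}
So after constraint 2: D(Y) = {1,3,4,6,7}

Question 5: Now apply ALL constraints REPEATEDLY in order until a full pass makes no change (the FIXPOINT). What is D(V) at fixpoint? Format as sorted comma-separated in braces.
Answer: {1,4,6}

Derivation:
pass 0 (initial): D(V)={1,4,6,8}
pass 1: V {1,4,6,8}->{1,4,6}; W {1,3,4,6,7,8}->{3,4,7}; Y {1,3,4,6,7,8}->{1,3,4}
pass 2: no change
Fixpoint after 2 passes: D(V) = {1,4,6}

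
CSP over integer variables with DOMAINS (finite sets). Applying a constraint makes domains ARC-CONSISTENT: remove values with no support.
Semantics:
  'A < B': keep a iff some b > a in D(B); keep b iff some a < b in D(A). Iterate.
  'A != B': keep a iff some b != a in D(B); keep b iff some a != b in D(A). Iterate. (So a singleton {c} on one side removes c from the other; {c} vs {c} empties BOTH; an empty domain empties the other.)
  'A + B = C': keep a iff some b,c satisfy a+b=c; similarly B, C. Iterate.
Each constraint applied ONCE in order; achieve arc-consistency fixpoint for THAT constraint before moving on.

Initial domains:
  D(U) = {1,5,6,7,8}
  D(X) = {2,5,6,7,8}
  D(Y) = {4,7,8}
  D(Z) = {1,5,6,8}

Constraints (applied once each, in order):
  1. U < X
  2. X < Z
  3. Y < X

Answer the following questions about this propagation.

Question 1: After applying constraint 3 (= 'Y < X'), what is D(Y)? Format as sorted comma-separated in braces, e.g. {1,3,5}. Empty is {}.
Constraint 1 (U < X) on D(U)={1,5,6,7,8} D(X)={2,5,6,7,8}: U {1,5,6,7,8}->{1,5,6,7}
Constraint 2 (X < Z) on D(X)={2,5,6,7,8} D(Z)={1,5,6,8}: X {2,5,6,7,8}->{2,5,6,7}; Z {1,5,6,8}->{5,6,8}
Constraint 3 (Y < X) on D(Y)={4,7,8} D(X)={2,5,6,7}: Y {4,7,8}->{4}; X {2,5,6,7}->{5,6,7}
So after constraint 3: D(Y) = {4}

Answer: {4}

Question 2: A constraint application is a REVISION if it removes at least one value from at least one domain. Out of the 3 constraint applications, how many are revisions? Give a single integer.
Answer: 3

Derivation:
Constraint 1 (U < X) on D(U)={1,5,6,7,8} D(X)={2,5,6,7,8}: U {1,5,6,7,8}->{1,5,6,7} => REVISION
Constraint 2 (X < Z) on D(X)={2,5,6,7,8} D(Z)={1,5,6,8}: X {2,5,6,7,8}->{2,5,6,7}; Z {1,5,6,8}->{5,6,8} => REVISION
Constraint 3 (Y < X) on D(Y)={4,7,8} D(X)={2,5,6,7}: Y {4,7,8}->{4}; X {2,5,6,7}->{5,6,7} => REVISION
Total revisions = 3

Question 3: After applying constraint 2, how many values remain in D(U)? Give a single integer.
Answer: 4

Derivation:
Constraint 1 (U < X) on D(U)={1,5,6,7,8} D(X)={2,5,6,7,8}: U {1,5,6,7,8}->{1,5,6,7}
Constraint 2 (X < Z) on D(X)={2,5,6,7,8} D(Z)={1,5,6,8}: X {2,5,6,7,8}->{2,5,6,7}; Z {1,5,6,8}->{5,6,8}
So after constraint 2: D(U)={1,5,6,7}, size = 4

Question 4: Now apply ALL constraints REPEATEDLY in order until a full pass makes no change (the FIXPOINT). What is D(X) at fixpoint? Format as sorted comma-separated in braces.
pass 0 (initial): D(X)={2,5,6,7,8}
pass 1: U {1,5,6,7,8}->{1,5,6,7}; X {2,5,6,7,8}->{5,6,7}; Y {4,7,8}->{4}; Z {1,5,6,8}->{5,6,8}
pass 2: U {1,5,6,7}->{1,5,6}; Z {5,6,8}->{6,8}
pass 3: no change
Fixpoint after 3 passes: D(X) = {5,6,7}

Answer: {5,6,7}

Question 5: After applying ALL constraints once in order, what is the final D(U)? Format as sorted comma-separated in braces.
Answer: {1,5,6,7}

Derivation:
Constraint 1 (U < X) on D(U)={1,5,6,7,8} D(X)={2,5,6,7,8}: U {1,5,6,7,8}->{1,5,6,7}
Constraint 2 (X < Z) on D(X)={2,5,6,7,8} D(Z)={1,5,6,8}: X {2,5,6,7,8}->{2,5,6,7}; Z {1,5,6,8}->{5,6,8}
Constraint 3 (Y < X) on D(Y)={4,7,8} D(X)={2,5,6,7}: Y {4,7,8}->{4}; X {2,5,6,7}->{5,6,7}
So after all 3 constraints: D(U) = {1,5,6,7}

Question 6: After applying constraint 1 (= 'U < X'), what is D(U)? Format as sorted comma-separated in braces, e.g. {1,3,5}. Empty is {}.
Constraint 1 (U < X) on D(U)={1,5,6,7,8} D(X)={2,5,6,7,8}: U {1,5,6,7,8}->{1,5,6,7}
So after constraint 1: D(U) = {1,5,6,7}

Answer: {1,5,6,7}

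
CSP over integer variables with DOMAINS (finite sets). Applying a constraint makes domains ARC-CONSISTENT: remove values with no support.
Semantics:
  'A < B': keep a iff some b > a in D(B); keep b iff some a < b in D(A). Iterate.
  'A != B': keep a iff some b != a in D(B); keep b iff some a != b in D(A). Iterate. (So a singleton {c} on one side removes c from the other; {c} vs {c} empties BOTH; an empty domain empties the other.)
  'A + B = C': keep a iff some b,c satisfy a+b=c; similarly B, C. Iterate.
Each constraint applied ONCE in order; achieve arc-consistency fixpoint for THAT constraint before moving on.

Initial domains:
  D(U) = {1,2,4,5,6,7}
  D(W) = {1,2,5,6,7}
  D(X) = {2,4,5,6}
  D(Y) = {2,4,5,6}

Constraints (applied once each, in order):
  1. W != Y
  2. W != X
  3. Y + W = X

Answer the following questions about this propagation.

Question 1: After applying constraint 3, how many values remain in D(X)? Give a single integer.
Constraint 1 (W != Y) on D(W)={1,2,5,6,7} D(Y)={2,4,5,6}: no change
Constraint 2 (W != X) on D(W)={1,2,5,6,7} D(X)={2,4,5,6}: no change
Constraint 3 (Y + W = X) on D(Y)={2,4,5,6} D(W)={1,2,5,6,7} D(X)={2,4,5,6}: Y {2,4,5,6}->{2,4,5}; W {1,2,5,6,7}->{1,2}; X {2,4,5,6}->{4,5,6}
So after constraint 3: D(X)={4,5,6}, size = 3

Answer: 3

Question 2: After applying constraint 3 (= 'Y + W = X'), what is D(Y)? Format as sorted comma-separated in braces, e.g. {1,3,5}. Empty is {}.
Answer: {2,4,5}

Derivation:
Constraint 1 (W != Y) on D(W)={1,2,5,6,7} D(Y)={2,4,5,6}: no change
Constraint 2 (W != X) on D(W)={1,2,5,6,7} D(X)={2,4,5,6}: no change
Constraint 3 (Y + W = X) on D(Y)={2,4,5,6} D(W)={1,2,5,6,7} D(X)={2,4,5,6}: Y {2,4,5,6}->{2,4,5}; W {1,2,5,6,7}->{1,2}; X {2,4,5,6}->{4,5,6}
So after constraint 3: D(Y) = {2,4,5}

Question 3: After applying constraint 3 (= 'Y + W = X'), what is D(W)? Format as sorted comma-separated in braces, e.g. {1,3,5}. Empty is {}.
Constraint 1 (W != Y) on D(W)={1,2,5,6,7} D(Y)={2,4,5,6}: no change
Constraint 2 (W != X) on D(W)={1,2,5,6,7} D(X)={2,4,5,6}: no change
Constraint 3 (Y + W = X) on D(Y)={2,4,5,6} D(W)={1,2,5,6,7} D(X)={2,4,5,6}: Y {2,4,5,6}->{2,4,5}; W {1,2,5,6,7}->{1,2}; X {2,4,5,6}->{4,5,6}
So after constraint 3: D(W) = {1,2}

Answer: {1,2}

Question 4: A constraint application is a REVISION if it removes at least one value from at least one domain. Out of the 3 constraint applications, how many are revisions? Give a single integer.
Constraint 1 (W != Y) on D(W)={1,2,5,6,7} D(Y)={2,4,5,6}: no change => not a revision
Constraint 2 (W != X) on D(W)={1,2,5,6,7} D(X)={2,4,5,6}: no change => not a revision
Constraint 3 (Y + W = X) on D(Y)={2,4,5,6} D(W)={1,2,5,6,7} D(X)={2,4,5,6}: Y {2,4,5,6}->{2,4,5}; W {1,2,5,6,7}->{1,2}; X {2,4,5,6}->{4,5,6} => REVISION
Total revisions = 1

Answer: 1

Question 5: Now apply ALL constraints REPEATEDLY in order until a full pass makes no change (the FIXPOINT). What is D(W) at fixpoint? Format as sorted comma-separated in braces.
Answer: {1,2}

Derivation:
pass 0 (initial): D(W)={1,2,5,6,7}
pass 1: W {1,2,5,6,7}->{1,2}; X {2,4,5,6}->{4,5,6}; Y {2,4,5,6}->{2,4,5}
pass 2: no change
Fixpoint after 2 passes: D(W) = {1,2}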